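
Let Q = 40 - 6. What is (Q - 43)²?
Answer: 81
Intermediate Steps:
Q = 34
(Q - 43)² = (34 - 43)² = (-9)² = 81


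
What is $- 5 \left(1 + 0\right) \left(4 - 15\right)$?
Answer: $55$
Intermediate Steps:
$- 5 \left(1 + 0\right) \left(4 - 15\right) = \left(-5\right) 1 \left(-11\right) = \left(-5\right) \left(-11\right) = 55$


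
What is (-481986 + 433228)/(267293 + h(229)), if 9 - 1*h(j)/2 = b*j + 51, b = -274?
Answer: -48758/392701 ≈ -0.12416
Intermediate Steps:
h(j) = -84 + 548*j (h(j) = 18 - 2*(-274*j + 51) = 18 - 2*(51 - 274*j) = 18 + (-102 + 548*j) = -84 + 548*j)
(-481986 + 433228)/(267293 + h(229)) = (-481986 + 433228)/(267293 + (-84 + 548*229)) = -48758/(267293 + (-84 + 125492)) = -48758/(267293 + 125408) = -48758/392701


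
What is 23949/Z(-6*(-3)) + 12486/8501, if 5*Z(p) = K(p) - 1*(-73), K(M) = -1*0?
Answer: 1018863723/620573 ≈ 1641.8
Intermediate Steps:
K(M) = 0
Z(p) = 73/5 (Z(p) = (0 - 1*(-73))/5 = (0 + 73)/5 = (⅕)*73 = 73/5)
23949/Z(-6*(-3)) + 12486/8501 = 23949/(73/5) + 12486/8501 = 23949*(5/73) + 12486*(1/8501) = 119745/73 + 12486/8501 = 1018863723/620573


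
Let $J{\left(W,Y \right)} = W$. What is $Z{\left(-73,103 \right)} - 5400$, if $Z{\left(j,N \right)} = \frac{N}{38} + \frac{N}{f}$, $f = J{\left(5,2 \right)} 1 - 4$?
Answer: $- \frac{201183}{38} \approx -5294.3$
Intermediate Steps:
$f = 1$ ($f = 5 \cdot 1 - 4 = 5 - 4 = 1$)
$Z{\left(j,N \right)} = \frac{39 N}{38}$ ($Z{\left(j,N \right)} = \frac{N}{38} + \frac{N}{1} = N \frac{1}{38} + N 1 = \frac{N}{38} + N = \frac{39 N}{38}$)
$Z{\left(-73,103 \right)} - 5400 = \frac{39}{38} \cdot 103 - 5400 = \frac{4017}{38} - 5400 = - \frac{201183}{38}$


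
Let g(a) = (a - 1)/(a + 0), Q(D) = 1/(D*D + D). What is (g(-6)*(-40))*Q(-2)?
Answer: -70/3 ≈ -23.333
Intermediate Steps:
Q(D) = 1/(D + D²) (Q(D) = 1/(D² + D) = 1/(D + D²))
g(a) = (-1 + a)/a
(g(-6)*(-40))*Q(-2) = (((-1 - 6)/(-6))*(-40))*(1/((-2)*(1 - 2))) = (-⅙*(-7)*(-40))*(-½/(-1)) = ((7/6)*(-40))*(-½*(-1)) = -140/3*½ = -70/3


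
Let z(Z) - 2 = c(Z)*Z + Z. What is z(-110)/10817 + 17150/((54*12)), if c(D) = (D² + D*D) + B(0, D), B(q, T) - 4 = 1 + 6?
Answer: -770159257/3504708 ≈ -219.75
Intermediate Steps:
B(q, T) = 11 (B(q, T) = 4 + (1 + 6) = 4 + 7 = 11)
c(D) = 11 + 2*D² (c(D) = (D² + D*D) + 11 = (D² + D²) + 11 = 2*D² + 11 = 11 + 2*D²)
z(Z) = 2 + Z + Z*(11 + 2*Z²) (z(Z) = 2 + ((11 + 2*Z²)*Z + Z) = 2 + (Z*(11 + 2*Z²) + Z) = 2 + (Z + Z*(11 + 2*Z²)) = 2 + Z + Z*(11 + 2*Z²))
z(-110)/10817 + 17150/((54*12)) = (2 + 2*(-110)³ + 12*(-110))/10817 + 17150/((54*12)) = (2 + 2*(-1331000) - 1320)*(1/10817) + 17150/648 = (2 - 2662000 - 1320)*(1/10817) + 17150*(1/648) = -2663318*1/10817 + 8575/324 = -2663318/10817 + 8575/324 = -770159257/3504708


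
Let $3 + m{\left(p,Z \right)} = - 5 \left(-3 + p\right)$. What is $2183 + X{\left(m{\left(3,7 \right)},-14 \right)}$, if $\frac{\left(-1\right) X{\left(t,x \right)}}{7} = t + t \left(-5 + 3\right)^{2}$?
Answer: $2288$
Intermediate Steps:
$m{\left(p,Z \right)} = 12 - 5 p$ ($m{\left(p,Z \right)} = -3 - 5 \left(-3 + p\right) = -3 - \left(-15 + 5 p\right) = 12 - 5 p$)
$X{\left(t,x \right)} = - 35 t$ ($X{\left(t,x \right)} = - 7 \left(t + t \left(-5 + 3\right)^{2}\right) = - 7 \left(t + t \left(-2\right)^{2}\right) = - 7 \left(t + t 4\right) = - 7 \left(t + 4 t\right) = - 7 \cdot 5 t = - 35 t$)
$2183 + X{\left(m{\left(3,7 \right)},-14 \right)} = 2183 - 35 \left(12 - 15\right) = 2183 - -105 = 2183 + 105 = 2288$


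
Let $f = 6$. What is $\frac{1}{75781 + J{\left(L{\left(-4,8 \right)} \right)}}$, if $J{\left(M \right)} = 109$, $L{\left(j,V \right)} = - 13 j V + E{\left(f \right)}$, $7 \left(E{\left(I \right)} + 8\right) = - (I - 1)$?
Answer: $\frac{1}{75890} \approx 1.3177 \cdot 10^{-5}$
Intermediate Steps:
$E{\left(I \right)} = - \frac{55}{7} - \frac{I}{7}$ ($E{\left(I \right)} = -8 + \frac{\left(-1\right) \left(I - 1\right)}{7} = -8 + \frac{\left(-1\right) \left(-1 + I\right)}{7} = -8 + \frac{1 - I}{7} = -8 - \left(- \frac{1}{7} + \frac{I}{7}\right) = - \frac{55}{7} - \frac{I}{7}$)
$L{\left(j,V \right)} = - \frac{61}{7} - 13 V j$ ($L{\left(j,V \right)} = - 13 j V - \frac{61}{7} = - 13 V j - \frac{61}{7} = - \frac{61}{7} - 13 V j$)
$\frac{1}{75781 + J{\left(L{\left(-4,8 \right)} \right)}} = \frac{1}{75781 + 109} = \frac{1}{75890}$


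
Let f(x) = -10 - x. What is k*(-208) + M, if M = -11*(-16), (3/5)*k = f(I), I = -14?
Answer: -3632/3 ≈ -1210.7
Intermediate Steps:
k = 20/3 (k = 5*(-10 - 1*(-14))/3 = 5*(-10 + 14)/3 = (5/3)*4 = 20/3 ≈ 6.6667)
M = 176
k*(-208) + M = (20/3)*(-208) + 176 = -4160/3 + 176 = -3632/3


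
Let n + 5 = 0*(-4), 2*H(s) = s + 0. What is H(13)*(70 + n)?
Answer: 845/2 ≈ 422.50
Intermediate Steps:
H(s) = s/2 (H(s) = (s + 0)/2 = s/2)
n = -5 (n = -5 + 0*(-4) = -5 + 0 = -5)
H(13)*(70 + n) = ((1/2)*13)*(70 - 5) = (13/2)*65 = 845/2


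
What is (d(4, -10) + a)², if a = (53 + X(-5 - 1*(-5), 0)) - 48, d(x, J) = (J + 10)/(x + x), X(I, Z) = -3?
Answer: 4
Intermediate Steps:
d(x, J) = (10 + J)/(2*x) (d(x, J) = (10 + J)/((2*x)) = (10 + J)*(1/(2*x)) = (10 + J)/(2*x))
a = 2 (a = (53 - 3) - 48 = 50 - 48 = 2)
(d(4, -10) + a)² = ((½)*(10 - 10)/4 + 2)² = ((½)*(¼)*0 + 2)² = (0 + 2)² = 2² = 4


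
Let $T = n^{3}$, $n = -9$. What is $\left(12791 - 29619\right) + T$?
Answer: $-17557$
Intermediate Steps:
$T = -729$ ($T = \left(-9\right)^{3} = -729$)
$\left(12791 - 29619\right) + T = \left(12791 - 29619\right) - 729 = -16828 - 729 = -17557$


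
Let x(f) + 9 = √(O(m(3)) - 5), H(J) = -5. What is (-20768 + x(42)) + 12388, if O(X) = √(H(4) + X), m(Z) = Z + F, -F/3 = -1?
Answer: -8389 + 2*I ≈ -8389.0 + 2.0*I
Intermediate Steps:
F = 3 (F = -3*(-1) = 3)
m(Z) = 3 + Z (m(Z) = Z + 3 = 3 + Z)
O(X) = √(-5 + X)
x(f) = -9 + 2*I (x(f) = -9 + √(√(-5 + (3 + 3)) - 5) = -9 + √(√(-5 + 6) - 5) = -9 + √(√1 - 5) = -9 + √(1 - 5) = -9 + √(-4) = -9 + 2*I)
(-20768 + x(42)) + 12388 = (-20768 + (-9 + 2*I)) + 12388 = (-20777 + 2*I) + 12388 = -8389 + 2*I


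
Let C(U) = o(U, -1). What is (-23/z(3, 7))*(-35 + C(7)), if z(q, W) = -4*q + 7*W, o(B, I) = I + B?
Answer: 667/37 ≈ 18.027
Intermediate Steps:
o(B, I) = B + I
C(U) = -1 + U (C(U) = U - 1 = -1 + U)
(-23/z(3, 7))*(-35 + C(7)) = (-23/(-4*3 + 7*7))*(-35 + (-1 + 7)) = (-23/(-12 + 49))*(-35 + 6) = -23/37*(-29) = 667/37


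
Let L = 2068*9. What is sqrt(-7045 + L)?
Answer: sqrt(11567) ≈ 107.55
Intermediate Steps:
L = 18612
sqrt(-7045 + L) = sqrt(-7045 + 18612) = sqrt(11567)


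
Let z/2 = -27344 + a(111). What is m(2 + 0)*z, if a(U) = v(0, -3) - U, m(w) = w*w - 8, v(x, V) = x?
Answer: 219640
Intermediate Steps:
m(w) = -8 + w² (m(w) = w² - 8 = -8 + w²)
a(U) = -U (a(U) = 0 - U = -U)
z = -54910 (z = 2*(-27344 - 1*111) = 2*(-27344 - 111) = 2*(-27455) = -54910)
m(2 + 0)*z = (-8 + (2 + 0)²)*(-54910) = (-8 + 2²)*(-54910) = (-8 + 4)*(-54910) = -4*(-54910) = 219640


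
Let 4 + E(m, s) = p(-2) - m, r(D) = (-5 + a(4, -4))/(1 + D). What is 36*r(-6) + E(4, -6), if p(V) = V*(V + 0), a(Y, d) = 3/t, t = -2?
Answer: 214/5 ≈ 42.800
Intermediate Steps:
a(Y, d) = -3/2 (a(Y, d) = 3/(-2) = 3*(-½) = -3/2)
r(D) = -13/(2*(1 + D)) (r(D) = (-5 - 3/2)/(1 + D) = -13/(2*(1 + D)))
p(V) = V² (p(V) = V*V = V²)
E(m, s) = -m (E(m, s) = -4 + ((-2)² - m) = -4 + (4 - m) = -m)
36*r(-6) + E(4, -6) = 36*(-13/(2 + 2*(-6))) - 1*4 = 36*(-13/(2 - 12)) - 4 = 36*(-13/(-10)) - 4 = 36*(-13*(-⅒)) - 4 = 36*(13/10) - 4 = 234/5 - 4 = 214/5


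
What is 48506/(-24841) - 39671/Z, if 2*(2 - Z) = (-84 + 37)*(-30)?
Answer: 951367593/17463223 ≈ 54.478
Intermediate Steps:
Z = -703 (Z = 2 - (-84 + 37)*(-30)/2 = 2 - (-47)*(-30)/2 = 2 - ½*1410 = 2 - 705 = -703)
48506/(-24841) - 39671/Z = 48506/(-24841) - 39671/(-703) = 48506*(-1/24841) - 39671*(-1/703) = -48506/24841 + 39671/703 = 951367593/17463223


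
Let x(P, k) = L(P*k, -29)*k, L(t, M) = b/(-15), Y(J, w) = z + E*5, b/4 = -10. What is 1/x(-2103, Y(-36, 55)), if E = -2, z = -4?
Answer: -3/112 ≈ -0.026786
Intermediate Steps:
b = -40 (b = 4*(-10) = -40)
Y(J, w) = -14 (Y(J, w) = -4 - 2*5 = -4 - 10 = -14)
L(t, M) = 8/3 (L(t, M) = -40/(-15) = -40*(-1/15) = 8/3)
x(P, k) = 8*k/3
1/x(-2103, Y(-36, 55)) = 1/((8/3)*(-14)) = 1/(-112/3) = -3/112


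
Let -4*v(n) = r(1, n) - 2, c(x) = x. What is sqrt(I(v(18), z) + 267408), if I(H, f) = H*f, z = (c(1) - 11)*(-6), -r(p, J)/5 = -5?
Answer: sqrt(267063) ≈ 516.78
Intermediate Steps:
r(p, J) = 25 (r(p, J) = -5*(-5) = 25)
v(n) = -23/4 (v(n) = -(25 - 2)/4 = -1/4*23 = -23/4)
z = 60 (z = (1 - 11)*(-6) = -10*(-6) = 60)
sqrt(I(v(18), z) + 267408) = sqrt(-23/4*60 + 267408) = sqrt(-345 + 267408) = sqrt(267063)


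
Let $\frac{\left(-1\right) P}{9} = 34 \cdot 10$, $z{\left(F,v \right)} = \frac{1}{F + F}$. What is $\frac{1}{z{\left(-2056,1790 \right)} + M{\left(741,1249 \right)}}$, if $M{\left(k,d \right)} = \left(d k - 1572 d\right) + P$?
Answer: $- \frac{4112}{4280505649} \approx -9.6063 \cdot 10^{-7}$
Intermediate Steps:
$z{\left(F,v \right)} = \frac{1}{2 F}$
$P = -3060$ ($P = - 9 \cdot 34 \cdot 10 = \left(-9\right) 340 = -3060$)
$M{\left(k,d \right)} = -3060 - 1572 d + d k$ ($M{\left(k,d \right)} = \left(d k - 1572 d\right) - 3060 = \left(- 1572 d + d k\right) - 3060 = -3060 - 1572 d + d k$)
$\frac{1}{z{\left(-2056,1790 \right)} + M{\left(741,1249 \right)}} = \frac{1}{\frac{1}{2 \left(-2056\right)} - 1040979} = \frac{1}{\frac{1}{2} \left(- \frac{1}{2056}\right) - 1040979} = \frac{1}{- \frac{1}{4112} - 1040979} = \frac{1}{- \frac{4280505649}{4112}} = - \frac{4112}{4280505649}$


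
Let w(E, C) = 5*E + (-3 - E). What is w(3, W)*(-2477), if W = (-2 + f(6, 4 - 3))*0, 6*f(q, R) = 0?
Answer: -22293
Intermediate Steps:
f(q, R) = 0 (f(q, R) = (1/6)*0 = 0)
W = 0 (W = (-2 + 0)*0 = -2*0 = 0)
w(E, C) = -3 + 4*E
w(3, W)*(-2477) = (-3 + 4*3)*(-2477) = (-3 + 12)*(-2477) = 9*(-2477) = -22293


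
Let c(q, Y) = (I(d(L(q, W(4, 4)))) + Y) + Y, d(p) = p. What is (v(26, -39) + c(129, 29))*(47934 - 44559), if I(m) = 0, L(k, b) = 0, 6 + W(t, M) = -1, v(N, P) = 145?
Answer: 685125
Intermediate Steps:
W(t, M) = -7 (W(t, M) = -6 - 1 = -7)
c(q, Y) = 2*Y (c(q, Y) = (0 + Y) + Y = Y + Y = 2*Y)
(v(26, -39) + c(129, 29))*(47934 - 44559) = (145 + 2*29)*(47934 - 44559) = (145 + 58)*3375 = 203*3375 = 685125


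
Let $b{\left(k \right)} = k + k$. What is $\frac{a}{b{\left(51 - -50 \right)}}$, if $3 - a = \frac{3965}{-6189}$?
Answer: $\frac{11266}{625089} \approx 0.018023$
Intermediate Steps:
$b{\left(k \right)} = 2 k$
$a = \frac{22532}{6189}$ ($a = 3 - \frac{3965}{-6189} = 3 - 3965 \left(- \frac{1}{6189}\right) = 3 - - \frac{3965}{6189} = 3 + \frac{3965}{6189} = \frac{22532}{6189} \approx 3.6407$)
$\frac{a}{b{\left(51 - -50 \right)}} = \frac{22532}{6189 \cdot 2 \left(51 - -50\right)} = \frac{22532}{6189 \cdot 2 \left(51 + 50\right)} = \frac{22532}{6189 \cdot 2 \cdot 101} = \frac{22532}{6189 \cdot 202} = \frac{22532}{6189} \cdot \frac{1}{202} = \frac{11266}{625089}$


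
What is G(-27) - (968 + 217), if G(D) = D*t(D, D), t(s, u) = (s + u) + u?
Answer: 1002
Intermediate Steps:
t(s, u) = s + 2*u
G(D) = 3*D**2 (G(D) = D*(D + 2*D) = D*(3*D) = 3*D**2)
G(-27) - (968 + 217) = 3*(-27)**2 - (968 + 217) = 3*729 - 1*1185 = 2187 - 1185 = 1002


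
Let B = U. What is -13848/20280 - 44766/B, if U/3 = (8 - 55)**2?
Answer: -13883683/1866605 ≈ -7.4379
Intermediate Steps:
U = 6627 (U = 3*(8 - 55)**2 = 3*(-47)**2 = 3*2209 = 6627)
B = 6627
-13848/20280 - 44766/B = -13848/20280 - 44766/6627 = -13848*1/20280 - 44766*1/6627 = -577/845 - 14922/2209 = -13883683/1866605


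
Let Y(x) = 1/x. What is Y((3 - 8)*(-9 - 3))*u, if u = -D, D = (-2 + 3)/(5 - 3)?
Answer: -1/120 ≈ -0.0083333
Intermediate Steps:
D = ½ (D = 1/2 = 1*(½) = ½ ≈ 0.50000)
u = -½ (u = -1*½ = -½ ≈ -0.50000)
Y((3 - 8)*(-9 - 3))*u = -½/((3 - 8)*(-9 - 3)) = -½/(-5*(-12)) = -½/60 = (1/60)*(-½) = -1/120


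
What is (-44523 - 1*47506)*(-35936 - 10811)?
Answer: 4302079663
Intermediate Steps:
(-44523 - 1*47506)*(-35936 - 10811) = (-44523 - 47506)*(-46747) = -92029*(-46747) = 4302079663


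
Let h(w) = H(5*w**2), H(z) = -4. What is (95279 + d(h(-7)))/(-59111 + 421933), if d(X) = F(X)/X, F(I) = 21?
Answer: 381095/1451288 ≈ 0.26259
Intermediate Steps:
h(w) = -4
d(X) = 21/X
(95279 + d(h(-7)))/(-59111 + 421933) = (95279 + 21/(-4))/(-59111 + 421933) = (95279 + 21*(-1/4))/362822 = (95279 - 21/4)*(1/362822) = (381095/4)*(1/362822) = 381095/1451288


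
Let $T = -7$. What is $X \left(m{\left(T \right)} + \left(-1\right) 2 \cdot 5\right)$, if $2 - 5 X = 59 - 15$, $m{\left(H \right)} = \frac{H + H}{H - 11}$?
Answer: $\frac{1162}{15} \approx 77.467$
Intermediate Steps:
$m{\left(H \right)} = \frac{2 H}{-11 + H}$
$X = - \frac{42}{5}$ ($X = \frac{2}{5} - \frac{59 - 15}{5} = \frac{2}{5} - \frac{44}{5} = - \frac{42}{5} \approx -8.4$)
$X \left(m{\left(T \right)} + \left(-1\right) 2 \cdot 5\right) = - \frac{42 \left(2 \left(-7\right) \frac{1}{-11 - 7} + \left(-1\right) 2 \cdot 5\right)}{5} = - \frac{42 \left(2 \left(-7\right) \frac{1}{-18} - 10\right)}{5} = - \frac{42 \left(2 \left(-7\right) \left(- \frac{1}{18}\right) - 10\right)}{5} = - \frac{42 \left(\frac{7}{9} - 10\right)}{5} = \left(- \frac{42}{5}\right) \left(- \frac{83}{9}\right) = \frac{1162}{15}$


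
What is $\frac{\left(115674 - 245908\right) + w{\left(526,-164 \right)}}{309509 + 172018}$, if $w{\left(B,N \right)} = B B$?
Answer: $\frac{48814}{160509} \approx 0.30412$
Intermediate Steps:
$w{\left(B,N \right)} = B^{2}$
$\frac{\left(115674 - 245908\right) + w{\left(526,-164 \right)}}{309509 + 172018} = \frac{\left(115674 - 245908\right) + 526^{2}}{309509 + 172018} = \frac{-130234 + 276676}{481527} = 146442 \cdot \frac{1}{481527} = \frac{48814}{160509}$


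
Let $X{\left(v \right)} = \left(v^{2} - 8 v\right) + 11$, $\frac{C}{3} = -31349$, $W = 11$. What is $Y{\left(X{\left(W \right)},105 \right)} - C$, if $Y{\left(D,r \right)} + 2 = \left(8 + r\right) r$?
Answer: $105910$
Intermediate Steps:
$C = -94047$ ($C = 3 \left(-31349\right) = -94047$)
$X{\left(v \right)} = 11 + v^{2} - 8 v$
$Y{\left(D,r \right)} = -2 + r \left(8 + r\right)$ ($Y{\left(D,r \right)} = -2 + \left(8 + r\right) r = -2 + r \left(8 + r\right)$)
$Y{\left(X{\left(W \right)},105 \right)} - C = \left(-2 + 105^{2} + 8 \cdot 105\right) - -94047 = \left(-2 + 11025 + 840\right) + 94047 = 11863 + 94047 = 105910$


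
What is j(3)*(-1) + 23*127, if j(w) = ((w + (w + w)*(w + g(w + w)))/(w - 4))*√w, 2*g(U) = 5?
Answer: 2921 + 36*√3 ≈ 2983.4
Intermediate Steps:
g(U) = 5/2 (g(U) = (½)*5 = 5/2)
j(w) = √w*(w + 2*w*(5/2 + w))/(-4 + w) (j(w) = ((w + (w + w)*(w + 5/2))/(w - 4))*√w = ((w + (2*w)*(5/2 + w))/(-4 + w))*√w = ((w + 2*w*(5/2 + w))/(-4 + w))*√w = √w*(w + 2*w*(5/2 + w))/(-4 + w))
j(3)*(-1) + 23*127 = (2*3^(3/2)*(3 + 3)/(-4 + 3))*(-1) + 23*127 = (2*(3*√3)*6/(-1))*(-1) + 2921 = (2*(3*√3)*(-1)*6)*(-1) + 2921 = -36*√3*(-1) + 2921 = 36*√3 + 2921 = 2921 + 36*√3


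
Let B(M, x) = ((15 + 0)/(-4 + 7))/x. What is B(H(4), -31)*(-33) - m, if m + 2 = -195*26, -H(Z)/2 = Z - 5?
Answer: 157397/31 ≈ 5077.3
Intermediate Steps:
H(Z) = 10 - 2*Z (H(Z) = -2*(Z - 5) = -2*(-5 + Z) = 10 - 2*Z)
B(M, x) = 5/x (B(M, x) = (15/3)/x = (15*(1/3))/x = 5/x)
m = -5072 (m = -2 - 195*26 = -2 - 5070 = -5072)
B(H(4), -31)*(-33) - m = (5/(-31))*(-33) - 1*(-5072) = (5*(-1/31))*(-33) + 5072 = -5/31*(-33) + 5072 = 165/31 + 5072 = 157397/31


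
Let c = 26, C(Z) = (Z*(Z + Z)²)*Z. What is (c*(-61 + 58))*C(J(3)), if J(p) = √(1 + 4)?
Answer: -7800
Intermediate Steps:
J(p) = √5
C(Z) = 4*Z⁴ (C(Z) = (Z*(2*Z)²)*Z = (Z*(4*Z²))*Z = (4*Z³)*Z = 4*Z⁴)
(c*(-61 + 58))*C(J(3)) = (26*(-61 + 58))*(4*(√5)⁴) = (26*(-3))*(4*25) = -78*100 = -7800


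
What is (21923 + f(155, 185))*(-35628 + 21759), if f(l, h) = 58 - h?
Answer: -302288724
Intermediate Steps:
(21923 + f(155, 185))*(-35628 + 21759) = (21923 + (58 - 1*185))*(-35628 + 21759) = (21923 + (58 - 185))*(-13869) = (21923 - 127)*(-13869) = 21796*(-13869) = -302288724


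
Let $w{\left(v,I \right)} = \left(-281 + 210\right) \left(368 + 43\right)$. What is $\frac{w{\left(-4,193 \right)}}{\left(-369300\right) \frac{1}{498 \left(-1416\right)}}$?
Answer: $- \frac{1714792284}{30775} \approx -55720.0$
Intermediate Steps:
$w{\left(v,I \right)} = -29181$ ($w{\left(v,I \right)} = \left(-71\right) 411 = -29181$)
$\frac{w{\left(-4,193 \right)}}{\left(-369300\right) \frac{1}{498 \left(-1416\right)}} = - \frac{29181}{\left(-369300\right) \frac{1}{498 \left(-1416\right)}} = - \frac{29181}{\left(-369300\right) \frac{1}{-705168}} = - \frac{29181}{\left(-369300\right) \left(- \frac{1}{705168}\right)} = - \frac{29181}{\frac{30775}{58764}} = \left(-29181\right) \frac{58764}{30775} = - \frac{1714792284}{30775}$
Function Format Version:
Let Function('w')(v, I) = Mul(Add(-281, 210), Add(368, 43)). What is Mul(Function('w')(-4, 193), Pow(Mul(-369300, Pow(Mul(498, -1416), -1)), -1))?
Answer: Rational(-1714792284, 30775) ≈ -55720.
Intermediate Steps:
Function('w')(v, I) = -29181 (Function('w')(v, I) = Mul(-71, 411) = -29181)
Mul(Function('w')(-4, 193), Pow(Mul(-369300, Pow(Mul(498, -1416), -1)), -1)) = Mul(-29181, Pow(Mul(-369300, Pow(Mul(498, -1416), -1)), -1)) = Mul(-29181, Pow(Mul(-369300, Pow(-705168, -1)), -1)) = Mul(-29181, Pow(Mul(-369300, Rational(-1, 705168)), -1)) = Mul(-29181, Pow(Rational(30775, 58764), -1)) = Mul(-29181, Rational(58764, 30775)) = Rational(-1714792284, 30775)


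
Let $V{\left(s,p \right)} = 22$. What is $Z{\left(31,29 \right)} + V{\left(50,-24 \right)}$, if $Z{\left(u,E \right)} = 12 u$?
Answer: $394$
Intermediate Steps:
$Z{\left(31,29 \right)} + V{\left(50,-24 \right)} = 12 \cdot 31 + 22 = 372 + 22 = 394$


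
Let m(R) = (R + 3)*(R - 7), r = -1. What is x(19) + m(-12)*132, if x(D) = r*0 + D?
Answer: 22591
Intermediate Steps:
m(R) = (-7 + R)*(3 + R) (m(R) = (3 + R)*(-7 + R) = (-7 + R)*(3 + R))
x(D) = D (x(D) = -1*0 + D = 0 + D = D)
x(19) + m(-12)*132 = 19 + (-21 + (-12)**2 - 4*(-12))*132 = 19 + (-21 + 144 + 48)*132 = 19 + 171*132 = 19 + 22572 = 22591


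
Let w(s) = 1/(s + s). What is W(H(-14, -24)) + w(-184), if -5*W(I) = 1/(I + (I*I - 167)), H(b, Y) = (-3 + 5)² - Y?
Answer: -3593/1186800 ≈ -0.0030275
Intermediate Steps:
w(s) = 1/(2*s)
H(b, Y) = 4 - Y (H(b, Y) = 2² - Y = 4 - Y)
W(I) = -1/(5*(-167 + I + I²)) (W(I) = -1/(5*(I + (I*I - 167))) = -1/(5*(I + (I² - 167))) = -1/(5*(I + (-167 + I²))) = -1/(5*(-167 + I + I²)))
W(H(-14, -24)) + w(-184) = -1/(-835 + 5*(4 - 1*(-24)) + 5*(4 - 1*(-24))²) + (½)/(-184) = -1/(-835 + 5*(4 + 24) + 5*(4 + 24)²) + (½)*(-1/184) = -1/(-835 + 5*28 + 5*28²) - 1/368 = -1/(-835 + 140 + 5*784) - 1/368 = -1/(-835 + 140 + 3920) - 1/368 = -1/3225 - 1/368 = -3593/1186800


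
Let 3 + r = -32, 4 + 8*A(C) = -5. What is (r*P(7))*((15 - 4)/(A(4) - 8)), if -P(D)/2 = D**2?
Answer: -301840/73 ≈ -4134.8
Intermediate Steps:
A(C) = -9/8 (A(C) = -1/2 + (1/8)*(-5) = -1/2 - 5/8 = -9/8)
r = -35 (r = -3 - 32 = -35)
P(D) = -2*D**2
(r*P(7))*((15 - 4)/(A(4) - 8)) = (-(-70)*7**2)*((15 - 4)/(-9/8 - 8)) = (-(-70)*49)*(11/(-73/8)) = (-35*(-98))*(11*(-8/73)) = 3430*(-88/73) = -301840/73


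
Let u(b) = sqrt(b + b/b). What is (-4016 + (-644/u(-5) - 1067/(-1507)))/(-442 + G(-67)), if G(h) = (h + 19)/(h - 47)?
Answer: 2090361/229886 - 3059*I/4195 ≈ 9.093 - 0.7292*I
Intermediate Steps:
u(b) = sqrt(1 + b) (u(b) = sqrt(b + 1) = sqrt(1 + b))
G(h) = (19 + h)/(-47 + h)
(-4016 + (-644/u(-5) - 1067/(-1507)))/(-442 + G(-67)) = (-4016 + (-644/sqrt(1 - 5) - 1067/(-1507)))/(-442 + (19 - 67)/(-47 - 67)) = (-4016 + (-644*(-I/2) - 1067*(-1/1507)))/(-442 - 48/(-114)) = (-4016 + (-644*(-I/2) + 97/137))/(-442 - 1/114*(-48)) = (-4016 + (-(-322)*I + 97/137))/(-442 + 8/19) = (-4016 + (322*I + 97/137))/(-8390/19) = (-4016 + (97/137 + 322*I))*(-19/8390) = (-550095/137 + 322*I)*(-19/8390) = 2090361/229886 - 3059*I/4195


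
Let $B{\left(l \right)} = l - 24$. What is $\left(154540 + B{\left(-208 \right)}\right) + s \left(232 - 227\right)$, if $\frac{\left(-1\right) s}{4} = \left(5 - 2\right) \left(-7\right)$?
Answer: $154728$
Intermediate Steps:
$s = 84$ ($s = - 4 \left(5 - 2\right) \left(-7\right) = - 4 \cdot 3 \left(-7\right) = \left(-4\right) \left(-21\right) = 84$)
$B{\left(l \right)} = -24 + l$
$\left(154540 + B{\left(-208 \right)}\right) + s \left(232 - 227\right) = \left(154540 - 232\right) + 84 \left(232 - 227\right) = \left(154540 - 232\right) + 84 \cdot 5 = 154308 + 420 = 154728$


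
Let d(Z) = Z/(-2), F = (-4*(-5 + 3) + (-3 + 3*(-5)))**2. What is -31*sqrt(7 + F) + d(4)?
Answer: -2 - 31*sqrt(107) ≈ -322.67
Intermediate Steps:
F = 100 (F = (-4*(-2) + (-3 - 15))**2 = (8 - 18)**2 = (-10)**2 = 100)
d(Z) = -Z/2 (d(Z) = Z*(-1/2) = -Z/2)
-31*sqrt(7 + F) + d(4) = -31*sqrt(7 + 100) - 1/2*4 = -31*sqrt(107) - 2 = -2 - 31*sqrt(107)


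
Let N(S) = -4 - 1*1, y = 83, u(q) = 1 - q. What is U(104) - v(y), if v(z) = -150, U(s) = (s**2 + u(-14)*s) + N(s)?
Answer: 12521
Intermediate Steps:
N(S) = -5 (N(S) = -4 - 1 = -5)
U(s) = -5 + s**2 + 15*s (U(s) = (s**2 + (1 - 1*(-14))*s) - 5 = (s**2 + (1 + 14)*s) - 5 = (s**2 + 15*s) - 5 = -5 + s**2 + 15*s)
U(104) - v(y) = (-5 + 104**2 + 15*104) - 1*(-150) = (-5 + 10816 + 1560) + 150 = 12371 + 150 = 12521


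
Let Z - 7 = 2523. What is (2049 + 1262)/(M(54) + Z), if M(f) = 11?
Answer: 43/33 ≈ 1.3030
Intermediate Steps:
Z = 2530 (Z = 7 + 2523 = 2530)
(2049 + 1262)/(M(54) + Z) = (2049 + 1262)/(11 + 2530) = 3311/2541 = 3311*(1/2541) = 43/33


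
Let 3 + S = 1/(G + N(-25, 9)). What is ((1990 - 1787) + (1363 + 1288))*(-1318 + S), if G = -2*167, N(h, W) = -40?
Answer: -705016485/187 ≈ -3.7701e+6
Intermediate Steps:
G = -334
S = -1123/374 (S = -3 + 1/(-334 - 40) = -3 + 1/(-374) = -3 - 1/374 = -1123/374 ≈ -3.0027)
((1990 - 1787) + (1363 + 1288))*(-1318 + S) = ((1990 - 1787) + (1363 + 1288))*(-1318 - 1123/374) = (203 + 2651)*(-494055/374) = 2854*(-494055/374) = -705016485/187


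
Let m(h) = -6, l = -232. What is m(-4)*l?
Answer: 1392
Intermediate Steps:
m(-4)*l = -6*(-232) = 1392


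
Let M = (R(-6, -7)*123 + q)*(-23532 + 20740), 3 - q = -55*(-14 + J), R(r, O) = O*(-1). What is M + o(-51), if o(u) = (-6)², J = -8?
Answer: 966068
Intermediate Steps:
R(r, O) = -O
o(u) = 36
q = -1207 (q = 3 - (-55)*(-14 - 8) = 3 - (-55)*(-22) = 3 - 1*1210 = 3 - 1210 = -1207)
M = 966032 (M = (-1*(-7)*123 - 1207)*(-23532 + 20740) = (7*123 - 1207)*(-2792) = (861 - 1207)*(-2792) = -346*(-2792) = 966032)
M + o(-51) = 966032 + 36 = 966068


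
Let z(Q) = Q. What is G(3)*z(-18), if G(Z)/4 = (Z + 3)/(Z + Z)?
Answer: -72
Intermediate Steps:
G(Z) = 2*(3 + Z)/Z (G(Z) = 4*((Z + 3)/(Z + Z)) = 4*((3 + Z)/((2*Z))) = 4*((3 + Z)*(1/(2*Z))) = 4*((3 + Z)/(2*Z)) = 2*(3 + Z)/Z)
G(3)*z(-18) = (2 + 6/3)*(-18) = (2 + 6*(⅓))*(-18) = (2 + 2)*(-18) = 4*(-18) = -72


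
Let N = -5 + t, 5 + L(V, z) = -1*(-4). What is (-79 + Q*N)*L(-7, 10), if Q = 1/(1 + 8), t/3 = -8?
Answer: 740/9 ≈ 82.222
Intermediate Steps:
t = -24 (t = 3*(-8) = -24)
L(V, z) = -1 (L(V, z) = -5 - 1*(-4) = -5 + 4 = -1)
N = -29 (N = -5 - 24 = -29)
Q = ⅑ (Q = 1/9 = ⅑ ≈ 0.11111)
(-79 + Q*N)*L(-7, 10) = (-79 + (⅑)*(-29))*(-1) = (-79 - 29/9)*(-1) = -740/9*(-1) = 740/9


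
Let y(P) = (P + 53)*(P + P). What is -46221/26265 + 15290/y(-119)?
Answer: -289169/367710 ≈ -0.78640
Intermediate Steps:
y(P) = 2*P*(53 + P) (y(P) = (53 + P)*(2*P) = 2*P*(53 + P))
-46221/26265 + 15290/y(-119) = -46221/26265 + 15290/((2*(-119)*(53 - 119))) = -46221*1/26265 + 15290/((2*(-119)*(-66))) = -15407/8755 + 15290/15708 = -15407/8755 + 15290*(1/15708) = -15407/8755 + 695/714 = -289169/367710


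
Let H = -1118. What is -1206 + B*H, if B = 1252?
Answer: -1400942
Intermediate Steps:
-1206 + B*H = -1206 + 1252*(-1118) = -1206 - 1399736 = -1400942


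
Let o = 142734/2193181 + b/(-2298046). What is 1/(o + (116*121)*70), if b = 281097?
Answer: 5040030824326/4951930797029479727 ≈ 1.0178e-6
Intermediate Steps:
o = -288487301793/5040030824326 (o = 142734/2193181 + 281097/(-2298046) = 142734*(1/2193181) + 281097*(-1/2298046) = 142734/2193181 - 281097/2298046 = -288487301793/5040030824326 ≈ -0.057239)
1/(o + (116*121)*70) = 1/(-288487301793/5040030824326 + (116*121)*70) = 1/(-288487301793/5040030824326 + 14036*70) = 1/(-288487301793/5040030824326 + 982520) = 1/(4951930797029479727/5040030824326) = 5040030824326/4951930797029479727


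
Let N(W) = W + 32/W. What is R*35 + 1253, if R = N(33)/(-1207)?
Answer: 49869008/39831 ≈ 1252.0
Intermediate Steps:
R = -1121/39831 (R = (33 + 32/33)/(-1207) = (33 + 32*(1/33))*(-1/1207) = (33 + 32/33)*(-1/1207) = (1121/33)*(-1/1207) = -1121/39831 ≈ -0.028144)
R*35 + 1253 = -1121/39831*35 + 1253 = -39235/39831 + 1253 = 49869008/39831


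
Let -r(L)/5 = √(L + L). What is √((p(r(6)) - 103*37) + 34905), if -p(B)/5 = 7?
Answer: 3*√3451 ≈ 176.24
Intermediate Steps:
r(L) = -5*√2*√L (r(L) = -5*√(L + L) = -5*√2*√L)
p(B) = -35 (p(B) = -5*7 = -35)
√((p(r(6)) - 103*37) + 34905) = √((-35 - 103*37) + 34905) = √((-35 - 3811) + 34905) = √(-3846 + 34905) = √31059 = 3*√3451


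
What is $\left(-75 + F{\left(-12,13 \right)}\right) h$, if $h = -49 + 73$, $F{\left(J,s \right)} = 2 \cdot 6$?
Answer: $-1512$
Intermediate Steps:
$F{\left(J,s \right)} = 12$
$h = 24$
$\left(-75 + F{\left(-12,13 \right)}\right) h = \left(-75 + 12\right) 24 = \left(-63\right) 24 = -1512$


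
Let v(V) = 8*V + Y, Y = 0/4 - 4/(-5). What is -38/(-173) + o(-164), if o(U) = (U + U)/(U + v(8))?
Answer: 37821/10726 ≈ 3.5261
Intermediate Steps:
Y = 4/5 (Y = 0*(1/4) - 4*(-1/5) = 0 + 4/5 = 4/5 ≈ 0.80000)
v(V) = 4/5 + 8*V (v(V) = 8*V + 4/5 = 4/5 + 8*V)
o(U) = 2*U/(324/5 + U) (o(U) = (U + U)/(U + (4/5 + 8*8)) = (2*U)/(U + (4/5 + 64)) = (2*U)/(U + 324/5) = (2*U)/(324/5 + U) = 2*U/(324/5 + U))
-38/(-173) + o(-164) = -38/(-173) + 10*(-164)/(324 + 5*(-164)) = -38*(-1/173) + 10*(-164)/(324 - 820) = 38/173 + 10*(-164)/(-496) = 38/173 + 10*(-164)*(-1/496) = 38/173 + 205/62 = 37821/10726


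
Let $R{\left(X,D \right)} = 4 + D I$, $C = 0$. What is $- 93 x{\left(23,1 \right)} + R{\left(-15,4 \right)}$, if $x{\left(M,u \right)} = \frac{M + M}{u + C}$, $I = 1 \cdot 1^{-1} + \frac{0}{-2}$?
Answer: $-4270$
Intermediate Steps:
$I = 1$ ($I = 1 \cdot 1 + 0 \left(- \frac{1}{2}\right) = 1 + 0 = 1$)
$x{\left(M,u \right)} = \frac{2 M}{u}$ ($x{\left(M,u \right)} = \frac{M + M}{u + 0} = \frac{2 M}{u}$)
$R{\left(X,D \right)} = 4 + D$ ($R{\left(X,D \right)} = 4 + D 1 = 4 + D$)
$- 93 x{\left(23,1 \right)} + R{\left(-15,4 \right)} = - 93 \cdot 2 \cdot 23 \cdot 1^{-1} + \left(4 + 4\right) = - 93 \cdot 2 \cdot 23 \cdot 1 + 8 = \left(-93\right) 46 + 8 = -4278 + 8 = -4270$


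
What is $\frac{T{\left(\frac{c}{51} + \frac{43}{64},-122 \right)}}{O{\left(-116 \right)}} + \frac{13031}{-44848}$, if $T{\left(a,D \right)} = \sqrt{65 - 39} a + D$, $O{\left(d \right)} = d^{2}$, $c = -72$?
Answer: $- \frac{11301037}{37717168} - \frac{805 \sqrt{26}}{14640128} \approx -0.29991$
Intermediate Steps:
$T{\left(a,D \right)} = D + a \sqrt{26}$ ($T{\left(a,D \right)} = \sqrt{26} a + D = a \sqrt{26} + D = D + a \sqrt{26}$)
$\frac{T{\left(\frac{c}{51} + \frac{43}{64},-122 \right)}}{O{\left(-116 \right)}} + \frac{13031}{-44848} = \frac{-122 + \left(- \frac{72}{51} + \frac{43}{64}\right) \sqrt{26}}{\left(-116\right)^{2}} + \frac{13031}{-44848} = \frac{-122 + \left(\left(-72\right) \frac{1}{51} + 43 \cdot \frac{1}{64}\right) \sqrt{26}}{13456} + 13031 \left(- \frac{1}{44848}\right) = \left(-122 + \left(- \frac{24}{17} + \frac{43}{64}\right) \sqrt{26}\right) \frac{1}{13456} - \frac{13031}{44848} = \left(-122 - \frac{805 \sqrt{26}}{1088}\right) \frac{1}{13456} - \frac{13031}{44848} = \left(- \frac{61}{6728} - \frac{805 \sqrt{26}}{14640128}\right) - \frac{13031}{44848} = - \frac{11301037}{37717168} - \frac{805 \sqrt{26}}{14640128}$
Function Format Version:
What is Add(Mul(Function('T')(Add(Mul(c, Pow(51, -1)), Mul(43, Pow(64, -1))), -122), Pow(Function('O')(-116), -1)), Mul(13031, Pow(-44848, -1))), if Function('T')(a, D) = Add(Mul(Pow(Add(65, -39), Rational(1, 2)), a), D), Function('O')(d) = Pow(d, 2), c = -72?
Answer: Add(Rational(-11301037, 37717168), Mul(Rational(-805, 14640128), Pow(26, Rational(1, 2)))) ≈ -0.29991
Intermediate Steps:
Function('T')(a, D) = Add(D, Mul(a, Pow(26, Rational(1, 2)))) (Function('T')(a, D) = Add(Mul(Pow(26, Rational(1, 2)), a), D) = Add(Mul(a, Pow(26, Rational(1, 2))), D) = Add(D, Mul(a, Pow(26, Rational(1, 2)))))
Add(Mul(Function('T')(Add(Mul(c, Pow(51, -1)), Mul(43, Pow(64, -1))), -122), Pow(Function('O')(-116), -1)), Mul(13031, Pow(-44848, -1))) = Add(Mul(Add(-122, Mul(Add(Mul(-72, Pow(51, -1)), Mul(43, Pow(64, -1))), Pow(26, Rational(1, 2)))), Pow(Pow(-116, 2), -1)), Mul(13031, Pow(-44848, -1))) = Add(Mul(Add(-122, Mul(Add(Mul(-72, Rational(1, 51)), Mul(43, Rational(1, 64))), Pow(26, Rational(1, 2)))), Pow(13456, -1)), Mul(13031, Rational(-1, 44848))) = Add(Mul(Add(-122, Mul(Add(Rational(-24, 17), Rational(43, 64)), Pow(26, Rational(1, 2)))), Rational(1, 13456)), Rational(-13031, 44848)) = Add(Mul(Add(-122, Mul(Rational(-805, 1088), Pow(26, Rational(1, 2)))), Rational(1, 13456)), Rational(-13031, 44848)) = Add(Add(Rational(-61, 6728), Mul(Rational(-805, 14640128), Pow(26, Rational(1, 2)))), Rational(-13031, 44848)) = Add(Rational(-11301037, 37717168), Mul(Rational(-805, 14640128), Pow(26, Rational(1, 2))))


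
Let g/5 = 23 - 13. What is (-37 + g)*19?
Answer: 247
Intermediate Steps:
g = 50 (g = 5*(23 - 13) = 5*10 = 50)
(-37 + g)*19 = (-37 + 50)*19 = 13*19 = 247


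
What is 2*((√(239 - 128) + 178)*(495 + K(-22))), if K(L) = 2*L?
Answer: 160556 + 902*√111 ≈ 1.7006e+5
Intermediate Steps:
2*((√(239 - 128) + 178)*(495 + K(-22))) = 2*((√(239 - 128) + 178)*(495 + 2*(-22))) = 2*((√111 + 178)*(495 - 44)) = 2*((178 + √111)*451) = 2*(80278 + 451*√111) = 160556 + 902*√111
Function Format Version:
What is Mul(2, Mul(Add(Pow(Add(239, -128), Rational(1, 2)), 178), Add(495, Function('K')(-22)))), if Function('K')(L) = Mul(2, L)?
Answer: Add(160556, Mul(902, Pow(111, Rational(1, 2)))) ≈ 1.7006e+5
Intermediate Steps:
Mul(2, Mul(Add(Pow(Add(239, -128), Rational(1, 2)), 178), Add(495, Function('K')(-22)))) = Mul(2, Mul(Add(Pow(Add(239, -128), Rational(1, 2)), 178), Add(495, Mul(2, -22)))) = Mul(2, Mul(Add(Pow(111, Rational(1, 2)), 178), Add(495, -44))) = Mul(2, Mul(Add(178, Pow(111, Rational(1, 2))), 451)) = Mul(2, Add(80278, Mul(451, Pow(111, Rational(1, 2))))) = Add(160556, Mul(902, Pow(111, Rational(1, 2))))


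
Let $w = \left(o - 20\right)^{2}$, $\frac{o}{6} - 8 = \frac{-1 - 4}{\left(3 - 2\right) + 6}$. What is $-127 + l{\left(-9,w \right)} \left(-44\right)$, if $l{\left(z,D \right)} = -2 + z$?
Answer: $357$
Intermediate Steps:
$o = \frac{306}{7}$ ($o = 48 + 6 \frac{-1 - 4}{\left(3 - 2\right) + 6} = 48 + 6 \left(- \frac{5}{\left(3 - 2\right) + 6}\right) = 48 + 6 \left(- \frac{5}{1 + 6}\right) = 48 + 6 \left(- \frac{5}{7}\right) = 48 - \frac{30}{7} = \frac{306}{7} \approx 43.714$)
$w = \frac{27556}{49}$ ($w = \left(\frac{306}{7} - 20\right)^{2} = \left(\frac{166}{7}\right)^{2} = \frac{27556}{49} \approx 562.37$)
$-127 + l{\left(-9,w \right)} \left(-44\right) = -127 + \left(-2 - 9\right) \left(-44\right) = -127 - -484 = -127 + 484 = 357$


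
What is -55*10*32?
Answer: -17600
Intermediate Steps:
-55*10*32 = -550*32 = -17600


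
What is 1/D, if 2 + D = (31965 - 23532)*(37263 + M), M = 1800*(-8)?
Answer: 1/192803677 ≈ 5.1866e-9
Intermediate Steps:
M = -14400
D = 192803677 (D = -2 + (31965 - 23532)*(37263 - 14400) = -2 + 8433*22863 = -2 + 192803679 = 192803677)
1/D = 1/192803677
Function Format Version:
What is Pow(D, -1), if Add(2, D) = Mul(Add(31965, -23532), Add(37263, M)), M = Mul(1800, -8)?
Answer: Rational(1, 192803677) ≈ 5.1866e-9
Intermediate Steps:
M = -14400
D = 192803677 (D = Add(-2, Mul(Add(31965, -23532), Add(37263, -14400))) = Add(-2, Mul(8433, 22863)) = Add(-2, 192803679) = 192803677)
Pow(D, -1) = Pow(192803677, -1) = Rational(1, 192803677)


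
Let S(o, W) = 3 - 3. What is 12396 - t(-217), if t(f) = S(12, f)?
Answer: 12396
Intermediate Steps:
S(o, W) = 0
t(f) = 0
12396 - t(-217) = 12396 - 1*0 = 12396 + 0 = 12396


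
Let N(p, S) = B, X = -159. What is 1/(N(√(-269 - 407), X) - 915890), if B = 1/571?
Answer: -571/522973189 ≈ -1.0918e-6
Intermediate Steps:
B = 1/571 ≈ 0.0017513
N(p, S) = 1/571
1/(N(√(-269 - 407), X) - 915890) = 1/(1/571 - 915890) = 1/(-522973189/571) = -571/522973189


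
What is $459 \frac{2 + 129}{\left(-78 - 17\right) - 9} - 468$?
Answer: $- \frac{108801}{104} \approx -1046.2$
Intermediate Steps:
$459 \frac{2 + 129}{\left(-78 - 17\right) - 9} - 468 = 459 \frac{131}{-95 - 9} - 468 = 459 \frac{131}{-104} - 468 = 459 \cdot 131 \left(- \frac{1}{104}\right) - 468 = 459 \left(- \frac{131}{104}\right) - 468 = - \frac{60129}{104} - 468 = - \frac{108801}{104}$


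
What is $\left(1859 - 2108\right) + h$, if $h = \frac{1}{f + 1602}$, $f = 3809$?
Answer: $- \frac{1347338}{5411} \approx -249.0$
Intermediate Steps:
$h = \frac{1}{5411}$ ($h = \frac{1}{3809 + 1602} = \frac{1}{5411} \approx 0.00018481$)
$\left(1859 - 2108\right) + h = \left(1859 - 2108\right) + \frac{1}{5411} = -249 + \frac{1}{5411} = - \frac{1347338}{5411}$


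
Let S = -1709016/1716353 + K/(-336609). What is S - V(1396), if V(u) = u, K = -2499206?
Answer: -802810604750918/577739866977 ≈ -1389.6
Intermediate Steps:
S = 3714249548974/577739866977 (S = -1709016/1716353 - 2499206/(-336609) = -1709016*1/1716353 - 2499206*(-1/336609) = -1709016/1716353 + 2499206/336609 = 3714249548974/577739866977 ≈ 6.4289)
S - V(1396) = 3714249548974/577739866977 - 1*1396 = 3714249548974/577739866977 - 1396 = -802810604750918/577739866977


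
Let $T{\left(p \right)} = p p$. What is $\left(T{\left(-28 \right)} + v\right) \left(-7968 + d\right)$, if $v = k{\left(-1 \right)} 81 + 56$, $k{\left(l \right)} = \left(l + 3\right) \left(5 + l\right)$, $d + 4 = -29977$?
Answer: $-56468112$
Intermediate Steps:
$d = -29981$ ($d = -4 - 29977 = -29981$)
$k{\left(l \right)} = \left(3 + l\right) \left(5 + l\right)$
$T{\left(p \right)} = p^{2}$
$v = 704$ ($v = \left(15 + \left(-1\right)^{2} + 8 \left(-1\right)\right) 81 + 56 = \left(15 + 1 - 8\right) 81 + 56 = 8 \cdot 81 + 56 = 648 + 56 = 704$)
$\left(T{\left(-28 \right)} + v\right) \left(-7968 + d\right) = \left(\left(-28\right)^{2} + 704\right) \left(-7968 - 29981\right) = \left(784 + 704\right) \left(-37949\right) = 1488 \left(-37949\right) = -56468112$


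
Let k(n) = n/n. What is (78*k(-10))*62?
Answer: 4836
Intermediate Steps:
k(n) = 1
(78*k(-10))*62 = (78*1)*62 = 78*62 = 4836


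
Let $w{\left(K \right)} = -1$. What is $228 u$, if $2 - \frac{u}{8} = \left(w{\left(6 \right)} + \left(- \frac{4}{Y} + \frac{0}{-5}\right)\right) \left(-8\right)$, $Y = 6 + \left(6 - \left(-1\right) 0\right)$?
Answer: $-15808$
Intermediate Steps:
$Y = 12$ ($Y = 6 + \left(6 - 0\right) = 6 + \left(6 + 0\right) = 6 + 6 = 12$)
$u = - \frac{208}{3}$ ($u = 16 - 8 \left(-1 + \left(- \frac{4}{12} + \frac{0}{-5}\right)\right) \left(-8\right) = 16 - 8 \left(-1 + \left(\left(-4\right) \frac{1}{12} + 0 \left(- \frac{1}{5}\right)\right)\right) \left(-8\right) = 16 - 8 \left(-1 + \left(- \frac{1}{3} + 0\right)\right) \left(-8\right) = 16 - 8 \left(-1 - \frac{1}{3}\right) \left(-8\right) = 16 - 8 \left(\left(- \frac{4}{3}\right) \left(-8\right)\right) = 16 - \frac{256}{3} = - \frac{208}{3} \approx -69.333$)
$228 u = 228 \left(- \frac{208}{3}\right) = -15808$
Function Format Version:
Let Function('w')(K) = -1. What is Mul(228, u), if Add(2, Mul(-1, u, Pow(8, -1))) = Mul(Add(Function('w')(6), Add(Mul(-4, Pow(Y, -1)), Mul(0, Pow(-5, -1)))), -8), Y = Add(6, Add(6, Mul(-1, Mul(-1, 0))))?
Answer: -15808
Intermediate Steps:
Y = 12 (Y = Add(6, Add(6, Mul(-1, 0))) = Add(6, Add(6, 0)) = Add(6, 6) = 12)
u = Rational(-208, 3) (u = Add(16, Mul(-8, Mul(Add(-1, Add(Mul(-4, Pow(12, -1)), Mul(0, Pow(-5, -1)))), -8))) = Add(16, Mul(-8, Mul(Add(-1, Add(Mul(-4, Rational(1, 12)), Mul(0, Rational(-1, 5)))), -8))) = Add(16, Mul(-8, Mul(Add(-1, Add(Rational(-1, 3), 0)), -8))) = Add(16, Mul(-8, Mul(Add(-1, Rational(-1, 3)), -8))) = Add(16, Mul(-8, Mul(Rational(-4, 3), -8))) = Add(16, Mul(-8, Rational(32, 3))) = Add(16, Rational(-256, 3)) = Rational(-208, 3) ≈ -69.333)
Mul(228, u) = Mul(228, Rational(-208, 3)) = -15808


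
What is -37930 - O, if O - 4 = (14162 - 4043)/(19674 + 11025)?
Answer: -388181995/10233 ≈ -37934.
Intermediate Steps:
O = 44305/10233 (O = 4 + (14162 - 4043)/(19674 + 11025) = 4 + 10119/30699 = 4 + 10119*(1/30699) = 4 + 3373/10233 = 44305/10233 ≈ 4.3296)
-37930 - O = -37930 - 1*44305/10233 = -37930 - 44305/10233 = -388181995/10233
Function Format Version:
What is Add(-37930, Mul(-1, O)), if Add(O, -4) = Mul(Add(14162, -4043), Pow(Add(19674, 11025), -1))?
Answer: Rational(-388181995, 10233) ≈ -37934.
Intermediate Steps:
O = Rational(44305, 10233) (O = Add(4, Mul(Add(14162, -4043), Pow(Add(19674, 11025), -1))) = Add(4, Mul(10119, Pow(30699, -1))) = Add(4, Mul(10119, Rational(1, 30699))) = Add(4, Rational(3373, 10233)) = Rational(44305, 10233) ≈ 4.3296)
Add(-37930, Mul(-1, O)) = Add(-37930, Mul(-1, Rational(44305, 10233))) = Add(-37930, Rational(-44305, 10233)) = Rational(-388181995, 10233)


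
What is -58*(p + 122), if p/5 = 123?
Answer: -42746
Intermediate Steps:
p = 615 (p = 5*123 = 615)
-58*(p + 122) = -58*(615 + 122) = -58*737 = -42746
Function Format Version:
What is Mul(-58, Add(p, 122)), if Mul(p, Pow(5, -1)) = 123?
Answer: -42746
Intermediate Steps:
p = 615 (p = Mul(5, 123) = 615)
Mul(-58, Add(p, 122)) = Mul(-58, Add(615, 122)) = Mul(-58, 737) = -42746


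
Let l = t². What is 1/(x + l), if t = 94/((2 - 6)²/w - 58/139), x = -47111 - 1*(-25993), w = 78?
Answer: 330625/57934276619 ≈ 5.7069e-6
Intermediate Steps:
x = -21118 (x = -47111 + 25993 = -21118)
t = -254787/575 (t = 94/((2 - 6)²/78 - 58/139) = 94/((-4)²*(1/78) - 58*1/139) = 94/(16*(1/78) - 58/139) = 94/(8/39 - 58/139) = 94/(-1150/5421) = 94*(-5421/1150) = -254787/575 ≈ -443.11)
l = 64916415369/330625 (l = (-254787/575)² = 64916415369/330625 ≈ 1.9634e+5)
1/(x + l) = 1/(-21118 + 64916415369/330625) = 1/(57934276619/330625) = 330625/57934276619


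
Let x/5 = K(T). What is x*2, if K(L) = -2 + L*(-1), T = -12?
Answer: 100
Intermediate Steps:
K(L) = -2 - L
x = 50 (x = 5*(-2 - 1*(-12)) = 5*(-2 + 12) = 5*10 = 50)
x*2 = 50*2 = 100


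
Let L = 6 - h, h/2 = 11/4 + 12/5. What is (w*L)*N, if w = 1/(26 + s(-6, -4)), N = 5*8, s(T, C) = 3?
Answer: -172/29 ≈ -5.9310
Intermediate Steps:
h = 103/10 (h = 2*(11/4 + 12/5) = 2*(103/20) = 103/10 ≈ 10.300)
N = 40
w = 1/29 (w = 1/(26 + 3) = 1/29 ≈ 0.034483)
L = -43/10 (L = 6 - 1*103/10 = 6 - 103/10 = -43/10 ≈ -4.3000)
(w*L)*N = ((1/29)*(-43/10))*40 = -43/290*40 = -172/29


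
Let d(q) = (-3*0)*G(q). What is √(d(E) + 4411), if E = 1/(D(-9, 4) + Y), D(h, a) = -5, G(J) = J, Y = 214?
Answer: √4411 ≈ 66.415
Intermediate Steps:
E = 1/209 (E = 1/(-5 + 214) = 1/209 ≈ 0.0047847)
d(q) = 0 (d(q) = (-3*0)*q = 0*q = 0)
√(d(E) + 4411) = √(0 + 4411) = √4411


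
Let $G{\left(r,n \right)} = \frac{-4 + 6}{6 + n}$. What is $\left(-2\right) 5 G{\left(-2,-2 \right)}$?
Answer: $-5$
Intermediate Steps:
$G{\left(r,n \right)} = \frac{2}{6 + n}$
$\left(-2\right) 5 G{\left(-2,-2 \right)} = \left(-2\right) 5 \frac{2}{6 - 2} = - 10 \cdot \frac{2}{4} = - 10 \cdot 2 \cdot \frac{1}{4} = \left(-10\right) \frac{1}{2} = -5$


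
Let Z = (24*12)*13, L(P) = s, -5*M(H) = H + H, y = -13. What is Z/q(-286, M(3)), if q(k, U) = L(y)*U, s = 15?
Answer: -208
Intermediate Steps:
M(H) = -2*H/5 (M(H) = -(H + H)/5 = -2*H/5)
L(P) = 15
Z = 3744 (Z = 288*13 = 3744)
q(k, U) = 15*U
Z/q(-286, M(3)) = 3744/((15*(-⅖*3))) = 3744/((15*(-6/5))) = 3744/(-18) = 3744*(-1/18) = -208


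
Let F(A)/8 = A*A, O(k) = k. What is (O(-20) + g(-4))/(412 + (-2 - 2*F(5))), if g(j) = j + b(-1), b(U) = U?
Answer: -5/2 ≈ -2.5000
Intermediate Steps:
g(j) = -1 + j (g(j) = j - 1 = -1 + j)
F(A) = 8*A² (F(A) = 8*(A*A) = 8*A²)
(O(-20) + g(-4))/(412 + (-2 - 2*F(5))) = (-20 + (-1 - 4))/(412 + (-2 - 16*5²)) = (-20 - 5)/(412 + (-2 - 16*25)) = -25/(412 + (-2 - 2*200)) = -25/(412 + (-2 - 400)) = -25/(412 - 402) = -25/10 = -25*⅒ = -5/2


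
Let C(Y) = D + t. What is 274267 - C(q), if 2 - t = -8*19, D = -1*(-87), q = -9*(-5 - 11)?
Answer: 274026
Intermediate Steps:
q = 144 (q = -9*(-16) = 144)
D = 87
t = 154 (t = 2 - (-8)*19 = 2 - 1*(-152) = 2 + 152 = 154)
C(Y) = 241 (C(Y) = 87 + 154 = 241)
274267 - C(q) = 274267 - 1*241 = 274267 - 241 = 274026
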